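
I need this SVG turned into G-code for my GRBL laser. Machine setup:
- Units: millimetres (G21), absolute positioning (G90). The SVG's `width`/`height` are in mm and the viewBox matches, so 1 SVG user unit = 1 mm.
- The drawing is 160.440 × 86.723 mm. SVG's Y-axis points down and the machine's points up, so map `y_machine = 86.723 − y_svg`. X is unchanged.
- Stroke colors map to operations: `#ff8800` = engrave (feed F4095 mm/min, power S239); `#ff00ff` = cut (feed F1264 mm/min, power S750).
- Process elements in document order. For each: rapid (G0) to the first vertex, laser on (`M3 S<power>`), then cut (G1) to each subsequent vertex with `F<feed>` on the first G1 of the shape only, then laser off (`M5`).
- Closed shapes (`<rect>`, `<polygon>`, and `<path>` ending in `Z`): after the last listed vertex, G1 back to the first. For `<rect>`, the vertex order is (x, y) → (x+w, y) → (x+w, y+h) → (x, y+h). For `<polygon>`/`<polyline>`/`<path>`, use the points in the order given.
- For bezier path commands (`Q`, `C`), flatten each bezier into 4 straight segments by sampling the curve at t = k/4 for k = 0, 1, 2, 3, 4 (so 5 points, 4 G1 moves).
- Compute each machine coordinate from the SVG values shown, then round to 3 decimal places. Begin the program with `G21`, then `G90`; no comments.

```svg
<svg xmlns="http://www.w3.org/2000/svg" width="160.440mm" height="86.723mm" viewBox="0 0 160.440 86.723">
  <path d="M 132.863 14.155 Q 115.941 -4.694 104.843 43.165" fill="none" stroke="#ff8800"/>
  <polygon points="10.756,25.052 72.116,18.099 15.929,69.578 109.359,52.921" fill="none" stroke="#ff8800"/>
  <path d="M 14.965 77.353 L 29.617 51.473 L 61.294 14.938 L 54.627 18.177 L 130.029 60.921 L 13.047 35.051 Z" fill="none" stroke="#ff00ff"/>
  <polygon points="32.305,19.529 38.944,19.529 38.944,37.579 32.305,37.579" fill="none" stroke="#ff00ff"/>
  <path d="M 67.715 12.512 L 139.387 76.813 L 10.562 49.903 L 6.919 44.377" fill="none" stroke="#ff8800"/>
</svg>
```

1 u = 1 mm; y_m = 86.723 − y.

[1] `<path>` quadratic bezier, #ff8800→engrave S239 F4095: (132.863,72.568) → (124.766,77.823) → (117.397,74.740) → (110.756,63.318) → (104.843,43.558)

[2] `<polygon>` closed polygon, #ff8800→engrave S239 F4095: (10.756,61.671) → (72.116,68.624) → (15.929,17.145) → (109.359,33.802) → (10.756,61.671) (closed)

[3] `<path>` closed polygon, #ff00ff→cut S750 F1264: (14.965,9.370) → (29.617,35.250) → (61.294,71.785) → (54.627,68.546) → (130.029,25.802) → (13.047,51.672) → (14.965,9.370) (closed)

[4] `<polygon>` rectangle, #ff00ff→cut S750 F1264: (32.305,67.194) → (38.944,67.194) → (38.944,49.144) → (32.305,49.144) → (32.305,67.194) (closed)

[5] `<path>` open polyline, #ff8800→engrave S239 F4095: (67.715,74.211) → (139.387,9.910) → (10.562,36.820) → (6.919,42.346)

G21
G90
G0 X132.863 Y72.568
M3 S239
G1 X124.766 Y77.823 F4095
G1 X117.397 Y74.740
G1 X110.756 Y63.318
G1 X104.843 Y43.558
M5
G0 X10.756 Y61.671
M3 S239
G1 X72.116 Y68.624 F4095
G1 X15.929 Y17.145
G1 X109.359 Y33.802
G1 X10.756 Y61.671
M5
G0 X14.965 Y9.370
M3 S750
G1 X29.617 Y35.250 F1264
G1 X61.294 Y71.785
G1 X54.627 Y68.546
G1 X130.029 Y25.802
G1 X13.047 Y51.672
G1 X14.965 Y9.370
M5
G0 X32.305 Y67.194
M3 S750
G1 X38.944 Y67.194 F1264
G1 X38.944 Y49.144
G1 X32.305 Y49.144
G1 X32.305 Y67.194
M5
G0 X67.715 Y74.211
M3 S239
G1 X139.387 Y9.910 F4095
G1 X10.562 Y36.820
G1 X6.919 Y42.346
M5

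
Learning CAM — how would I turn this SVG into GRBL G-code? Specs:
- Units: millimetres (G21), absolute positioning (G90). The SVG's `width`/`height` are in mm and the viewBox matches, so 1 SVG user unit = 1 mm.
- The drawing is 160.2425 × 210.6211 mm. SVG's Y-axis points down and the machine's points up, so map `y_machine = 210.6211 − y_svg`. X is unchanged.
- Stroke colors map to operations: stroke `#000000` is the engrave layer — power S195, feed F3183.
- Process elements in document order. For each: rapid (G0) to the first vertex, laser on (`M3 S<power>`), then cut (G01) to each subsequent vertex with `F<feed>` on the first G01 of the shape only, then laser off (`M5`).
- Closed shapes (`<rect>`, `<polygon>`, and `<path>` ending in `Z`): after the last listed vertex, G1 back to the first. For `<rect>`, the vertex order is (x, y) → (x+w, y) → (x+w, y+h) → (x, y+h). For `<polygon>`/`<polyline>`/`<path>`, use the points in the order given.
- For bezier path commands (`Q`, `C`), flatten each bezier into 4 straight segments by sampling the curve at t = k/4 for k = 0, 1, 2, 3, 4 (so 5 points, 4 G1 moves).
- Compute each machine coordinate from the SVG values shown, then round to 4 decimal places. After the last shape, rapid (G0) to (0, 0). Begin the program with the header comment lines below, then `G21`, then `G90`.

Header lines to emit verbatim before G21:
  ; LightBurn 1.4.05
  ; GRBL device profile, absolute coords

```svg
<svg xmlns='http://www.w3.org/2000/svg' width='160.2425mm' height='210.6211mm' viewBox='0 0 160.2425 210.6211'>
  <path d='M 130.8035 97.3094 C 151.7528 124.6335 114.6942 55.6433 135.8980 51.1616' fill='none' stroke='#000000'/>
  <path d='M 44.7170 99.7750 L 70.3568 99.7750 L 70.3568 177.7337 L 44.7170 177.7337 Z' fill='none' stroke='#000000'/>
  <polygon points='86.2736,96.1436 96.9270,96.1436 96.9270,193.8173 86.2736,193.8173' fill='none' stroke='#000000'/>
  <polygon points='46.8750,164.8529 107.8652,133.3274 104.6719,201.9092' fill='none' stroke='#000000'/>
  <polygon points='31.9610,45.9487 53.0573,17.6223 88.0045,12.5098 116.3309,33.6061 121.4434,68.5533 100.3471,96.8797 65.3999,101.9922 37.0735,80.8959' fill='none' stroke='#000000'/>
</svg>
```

Since the viewBox matches the mm dimensions, user units are millimetres directly. The only transform is the Y-flip y_m = 210.6211 − y_svg.

Shape 1 is a cubic bezier drawn with `<path>`. Its stroke #000000 means engrave at S195, F3183. After flipping Y the toolpath is (130.8035,113.3117) → (137.4557,108.3647) → (133.2553,124.4584) → (129.1026,146.5157) → (135.8980,159.4595).

Shape 2 is a rectangle drawn with `<path>`. Its stroke #000000 means engrave at S195, F3183. After flipping Y the toolpath is (44.7170,110.8461) → (70.3568,110.8461) → (70.3568,32.8874) → (44.7170,32.8874) → (44.7170,110.8461), returning to the start.

Shape 3 is a rectangle drawn with `<polygon>`. Its stroke #000000 means engrave at S195, F3183. After flipping Y the toolpath is (86.2736,114.4775) → (96.9270,114.4775) → (96.9270,16.8038) → (86.2736,16.8038) → (86.2736,114.4775), returning to the start.

Shape 4 is a regular polygon drawn with `<polygon>`. Its stroke #000000 means engrave at S195, F3183. After flipping Y the toolpath is (46.8750,45.7682) → (107.8652,77.2937) → (104.6719,8.7119) → (46.8750,45.7682), returning to the start.

Shape 5 is a regular polygon drawn with `<polygon>`. Its stroke #000000 means engrave at S195, F3183. After flipping Y the toolpath is (31.9610,164.6724) → (53.0573,192.9988) → (88.0045,198.1113) → (116.3309,177.0150) → (121.4434,142.0678) → (100.3471,113.7414) → (65.3999,108.6289) → (37.0735,129.7252) → (31.9610,164.6724), returning to the start.

; LightBurn 1.4.05
; GRBL device profile, absolute coords
G21
G90
G0 X130.8035 Y113.3117
M3 S195
G01 X137.4557 Y108.3647 F3183
G01 X133.2553 Y124.4584
G01 X129.1026 Y146.5157
G01 X135.8980 Y159.4595
M5
G0 X44.7170 Y110.8461
M3 S195
G01 X70.3568 Y110.8461 F3183
G01 X70.3568 Y32.8874
G01 X44.7170 Y32.8874
G01 X44.7170 Y110.8461
M5
G0 X86.2736 Y114.4775
M3 S195
G01 X96.9270 Y114.4775 F3183
G01 X96.9270 Y16.8038
G01 X86.2736 Y16.8038
G01 X86.2736 Y114.4775
M5
G0 X46.8750 Y45.7682
M3 S195
G01 X107.8652 Y77.2937 F3183
G01 X104.6719 Y8.7119
G01 X46.8750 Y45.7682
M5
G0 X31.9610 Y164.6724
M3 S195
G01 X53.0573 Y192.9988 F3183
G01 X88.0045 Y198.1113
G01 X116.3309 Y177.0150
G01 X121.4434 Y142.0678
G01 X100.3471 Y113.7414
G01 X65.3999 Y108.6289
G01 X37.0735 Y129.7252
G01 X31.9610 Y164.6724
M5
G0 X0.0000 Y0.0000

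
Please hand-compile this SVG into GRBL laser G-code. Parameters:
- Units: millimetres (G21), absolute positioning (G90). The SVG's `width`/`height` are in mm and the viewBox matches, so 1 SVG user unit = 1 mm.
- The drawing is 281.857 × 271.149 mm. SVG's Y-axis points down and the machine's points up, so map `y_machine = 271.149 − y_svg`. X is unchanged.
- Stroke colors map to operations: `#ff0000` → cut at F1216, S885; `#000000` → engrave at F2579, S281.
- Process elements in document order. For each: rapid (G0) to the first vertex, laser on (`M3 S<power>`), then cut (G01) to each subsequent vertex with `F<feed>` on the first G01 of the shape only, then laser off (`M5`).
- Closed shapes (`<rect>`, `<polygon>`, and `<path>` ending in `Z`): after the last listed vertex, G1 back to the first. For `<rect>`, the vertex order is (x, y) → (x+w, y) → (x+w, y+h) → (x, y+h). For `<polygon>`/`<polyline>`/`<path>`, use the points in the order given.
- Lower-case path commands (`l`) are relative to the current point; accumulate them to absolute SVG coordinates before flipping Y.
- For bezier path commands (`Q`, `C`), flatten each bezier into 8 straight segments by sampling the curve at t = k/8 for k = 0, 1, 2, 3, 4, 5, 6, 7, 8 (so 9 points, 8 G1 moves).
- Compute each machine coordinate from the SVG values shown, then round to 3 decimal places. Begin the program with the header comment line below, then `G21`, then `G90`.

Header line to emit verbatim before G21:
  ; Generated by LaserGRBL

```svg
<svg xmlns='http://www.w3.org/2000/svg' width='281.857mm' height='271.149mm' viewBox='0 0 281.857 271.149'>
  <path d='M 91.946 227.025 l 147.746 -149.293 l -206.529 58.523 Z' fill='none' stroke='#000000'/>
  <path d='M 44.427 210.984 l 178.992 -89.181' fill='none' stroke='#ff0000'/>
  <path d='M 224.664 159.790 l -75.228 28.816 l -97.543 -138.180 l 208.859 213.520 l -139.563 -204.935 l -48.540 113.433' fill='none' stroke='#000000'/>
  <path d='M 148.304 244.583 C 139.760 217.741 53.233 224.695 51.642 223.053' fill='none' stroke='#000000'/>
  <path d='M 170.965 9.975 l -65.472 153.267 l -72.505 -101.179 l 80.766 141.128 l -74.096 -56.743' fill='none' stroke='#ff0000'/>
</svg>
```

Since the viewBox matches the mm dimensions, user units are millimetres directly. The only transform is the Y-flip y_m = 271.149 − y_svg.

Shape 1 is a closed polygon drawn with `<path>`. Its stroke #000000 means engrave at S281, F2579. After flipping Y the toolpath is (91.946,44.124) → (239.692,193.417) → (33.163,134.894) → (91.946,44.124), returning to the start.

Shape 2 is a line segment drawn with `<path>`. Its stroke #ff0000 means cut at S885, F1216. After flipping Y the toolpath is (44.427,60.165) → (223.419,149.346).

Shape 3 is a open polyline drawn with `<path>`. Its stroke #000000 means engrave at S281, F2579. After flipping Y the toolpath is (224.664,111.359) → (149.436,82.543) → (51.893,220.723) → (260.752,7.203) → (121.189,212.138) → (72.649,98.705).

Shape 4 is a cubic bezier drawn with `<path>`. Its stroke #000000 means engrave at S281, F2579. After flipping Y the toolpath is (148.304,26.566) → (141.763,35.130) → (129.820,41.023) → (114.384,44.741) → (97.366,46.781) → (80.673,47.640) → (66.215,47.814) → (55.902,47.800) → (51.642,48.096).

Shape 5 is a open polyline drawn with `<path>`. Its stroke #ff0000 means cut at S885, F1216. After flipping Y the toolpath is (170.965,261.174) → (105.493,107.907) → (32.988,209.086) → (113.754,67.958) → (39.658,124.701).

; Generated by LaserGRBL
G21
G90
G0 X91.946 Y44.124
M3 S281
G01 X239.692 Y193.417 F2579
G01 X33.163 Y134.894
G01 X91.946 Y44.124
M5
G0 X44.427 Y60.165
M3 S885
G01 X223.419 Y149.346 F1216
M5
G0 X224.664 Y111.359
M3 S281
G01 X149.436 Y82.543 F2579
G01 X51.893 Y220.723
G01 X260.752 Y7.203
G01 X121.189 Y212.138
G01 X72.649 Y98.705
M5
G0 X148.304 Y26.566
M3 S281
G01 X141.763 Y35.130 F2579
G01 X129.820 Y41.023
G01 X114.384 Y44.741
G01 X97.366 Y46.781
G01 X80.673 Y47.640
G01 X66.215 Y47.814
G01 X55.902 Y47.800
G01 X51.642 Y48.096
M5
G0 X170.965 Y261.174
M3 S885
G01 X105.493 Y107.907 F1216
G01 X32.988 Y209.086
G01 X113.754 Y67.958
G01 X39.658 Y124.701
M5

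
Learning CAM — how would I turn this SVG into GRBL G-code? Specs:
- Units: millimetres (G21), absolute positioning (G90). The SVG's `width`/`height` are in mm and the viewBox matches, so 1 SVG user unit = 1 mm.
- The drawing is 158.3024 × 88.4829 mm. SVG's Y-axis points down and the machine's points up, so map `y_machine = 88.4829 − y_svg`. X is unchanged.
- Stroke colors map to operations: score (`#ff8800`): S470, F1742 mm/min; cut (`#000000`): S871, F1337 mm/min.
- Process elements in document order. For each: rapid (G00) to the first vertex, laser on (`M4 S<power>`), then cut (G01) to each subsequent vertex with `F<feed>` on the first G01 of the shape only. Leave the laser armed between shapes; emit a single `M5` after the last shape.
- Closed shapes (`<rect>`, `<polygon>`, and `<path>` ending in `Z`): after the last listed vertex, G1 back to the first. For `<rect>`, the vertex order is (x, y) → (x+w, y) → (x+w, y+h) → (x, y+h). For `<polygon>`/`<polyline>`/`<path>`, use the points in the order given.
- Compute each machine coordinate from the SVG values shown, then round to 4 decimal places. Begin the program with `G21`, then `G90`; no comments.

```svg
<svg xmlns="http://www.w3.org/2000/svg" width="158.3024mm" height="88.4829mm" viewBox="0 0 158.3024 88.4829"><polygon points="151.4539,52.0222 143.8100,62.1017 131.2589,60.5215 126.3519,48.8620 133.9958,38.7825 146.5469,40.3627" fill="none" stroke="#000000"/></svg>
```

G21
G90
G00 X151.4539 Y36.4607
M4 S871
G01 X143.8100 Y26.3812 F1337
G01 X131.2589 Y27.9614
G01 X126.3519 Y39.6209
G01 X133.9958 Y49.7004
G01 X146.5469 Y48.1202
G01 X151.4539 Y36.4607
M5

1 u = 1 mm; y_m = 88.4829 − y.

[1] `<polygon>` regular polygon, #000000→cut S871 F1337: (151.4539,36.4607) → (143.8100,26.3812) → (131.2589,27.9614) → (126.3519,39.6209) → (133.9958,49.7004) → (146.5469,48.1202) → (151.4539,36.4607) (closed)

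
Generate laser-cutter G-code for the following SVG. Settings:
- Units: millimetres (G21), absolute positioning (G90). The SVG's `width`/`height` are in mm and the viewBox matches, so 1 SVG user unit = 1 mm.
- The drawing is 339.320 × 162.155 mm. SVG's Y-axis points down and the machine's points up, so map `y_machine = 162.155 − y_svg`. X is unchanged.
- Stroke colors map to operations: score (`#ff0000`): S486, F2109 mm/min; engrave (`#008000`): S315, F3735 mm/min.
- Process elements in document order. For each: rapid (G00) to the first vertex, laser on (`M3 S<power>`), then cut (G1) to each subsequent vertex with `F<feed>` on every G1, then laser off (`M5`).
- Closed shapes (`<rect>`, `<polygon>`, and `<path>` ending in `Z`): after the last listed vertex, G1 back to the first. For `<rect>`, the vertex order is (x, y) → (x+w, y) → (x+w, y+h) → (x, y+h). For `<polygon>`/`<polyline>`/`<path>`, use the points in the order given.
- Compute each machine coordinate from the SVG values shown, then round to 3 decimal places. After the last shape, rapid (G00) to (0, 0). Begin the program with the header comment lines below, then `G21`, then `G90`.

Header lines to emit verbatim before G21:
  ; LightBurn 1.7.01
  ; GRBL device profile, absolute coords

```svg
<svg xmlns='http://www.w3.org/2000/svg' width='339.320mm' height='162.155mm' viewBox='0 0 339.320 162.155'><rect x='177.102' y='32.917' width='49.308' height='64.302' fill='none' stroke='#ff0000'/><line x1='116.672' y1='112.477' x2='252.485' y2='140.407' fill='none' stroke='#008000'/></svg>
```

1 u = 1 mm; y_m = 162.155 − y.

[1] `<rect>` rectangle, #ff0000→score S486 F2109: (177.102,129.238) → (226.410,129.238) → (226.410,64.936) → (177.102,64.936) → (177.102,129.238) (closed)

[2] `<line>` line segment, #008000→engrave S315 F3735: (116.672,49.678) → (252.485,21.748)

; LightBurn 1.7.01
; GRBL device profile, absolute coords
G21
G90
G00 X177.102 Y129.238
M3 S486
G1 X226.410 Y129.238 F2109
G1 X226.410 Y64.936 F2109
G1 X177.102 Y64.936 F2109
G1 X177.102 Y129.238 F2109
M5
G00 X116.672 Y49.678
M3 S315
G1 X252.485 Y21.748 F3735
M5
G00 X0.000 Y0.000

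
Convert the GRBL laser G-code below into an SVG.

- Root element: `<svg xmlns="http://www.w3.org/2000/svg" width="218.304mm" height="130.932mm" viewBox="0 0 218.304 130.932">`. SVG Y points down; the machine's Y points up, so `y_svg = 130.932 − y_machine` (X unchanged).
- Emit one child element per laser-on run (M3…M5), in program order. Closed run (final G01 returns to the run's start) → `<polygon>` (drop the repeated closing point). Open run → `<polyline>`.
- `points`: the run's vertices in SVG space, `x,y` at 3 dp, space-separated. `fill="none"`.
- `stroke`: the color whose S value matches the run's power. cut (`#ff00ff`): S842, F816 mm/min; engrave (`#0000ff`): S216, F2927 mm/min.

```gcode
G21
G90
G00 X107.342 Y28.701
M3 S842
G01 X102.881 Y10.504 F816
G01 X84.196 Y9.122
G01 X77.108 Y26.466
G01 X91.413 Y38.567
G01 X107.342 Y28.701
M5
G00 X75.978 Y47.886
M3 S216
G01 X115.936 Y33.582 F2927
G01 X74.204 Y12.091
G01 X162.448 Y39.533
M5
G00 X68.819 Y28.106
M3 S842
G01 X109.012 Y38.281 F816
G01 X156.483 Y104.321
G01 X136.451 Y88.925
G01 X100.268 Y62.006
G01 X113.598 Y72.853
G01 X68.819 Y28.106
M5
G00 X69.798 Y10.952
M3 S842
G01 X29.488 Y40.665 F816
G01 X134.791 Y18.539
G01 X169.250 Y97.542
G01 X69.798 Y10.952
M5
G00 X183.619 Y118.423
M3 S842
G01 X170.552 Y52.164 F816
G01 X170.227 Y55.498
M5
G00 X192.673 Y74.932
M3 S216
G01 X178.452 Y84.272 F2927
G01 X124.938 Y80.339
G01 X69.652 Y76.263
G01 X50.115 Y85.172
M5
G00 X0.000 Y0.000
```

<svg xmlns="http://www.w3.org/2000/svg" width="218.304mm" height="130.932mm" viewBox="0 0 218.304 130.932">
  <polygon points="107.342,102.231 102.881,120.428 84.196,121.810 77.108,104.466 91.413,92.365" fill="none" stroke="#ff00ff"/>
  <polyline points="75.978,83.046 115.936,97.350 74.204,118.841 162.448,91.399" fill="none" stroke="#0000ff"/>
  <polygon points="68.819,102.826 109.012,92.651 156.483,26.611 136.451,42.007 100.268,68.926 113.598,58.079" fill="none" stroke="#ff00ff"/>
  <polygon points="69.798,119.980 29.488,90.267 134.791,112.393 169.250,33.390" fill="none" stroke="#ff00ff"/>
  <polyline points="183.619,12.509 170.552,78.768 170.227,75.434" fill="none" stroke="#ff00ff"/>
  <polyline points="192.673,56.000 178.452,46.660 124.938,50.593 69.652,54.669 50.115,45.760" fill="none" stroke="#0000ff"/>
</svg>

y_svg = 130.932 − y_m.

[1] S842→`#ff00ff` (cut); closed run; points: 107.342,102.231 102.881,120.428 84.196,121.810 77.108,104.466 91.413,92.365

[2] S216→`#0000ff` (engrave); open run; points: 75.978,83.046 115.936,97.350 74.204,118.841 162.448,91.399

[3] S842→`#ff00ff` (cut); closed run; points: 68.819,102.826 109.012,92.651 156.483,26.611 136.451,42.007 100.268,68.926 113.598,58.079

[4] S842→`#ff00ff` (cut); closed run; points: 69.798,119.980 29.488,90.267 134.791,112.393 169.250,33.390

[5] S842→`#ff00ff` (cut); open run; points: 183.619,12.509 170.552,78.768 170.227,75.434

[6] S216→`#0000ff` (engrave); open run; points: 192.673,56.000 178.452,46.660 124.938,50.593 69.652,54.669 50.115,45.760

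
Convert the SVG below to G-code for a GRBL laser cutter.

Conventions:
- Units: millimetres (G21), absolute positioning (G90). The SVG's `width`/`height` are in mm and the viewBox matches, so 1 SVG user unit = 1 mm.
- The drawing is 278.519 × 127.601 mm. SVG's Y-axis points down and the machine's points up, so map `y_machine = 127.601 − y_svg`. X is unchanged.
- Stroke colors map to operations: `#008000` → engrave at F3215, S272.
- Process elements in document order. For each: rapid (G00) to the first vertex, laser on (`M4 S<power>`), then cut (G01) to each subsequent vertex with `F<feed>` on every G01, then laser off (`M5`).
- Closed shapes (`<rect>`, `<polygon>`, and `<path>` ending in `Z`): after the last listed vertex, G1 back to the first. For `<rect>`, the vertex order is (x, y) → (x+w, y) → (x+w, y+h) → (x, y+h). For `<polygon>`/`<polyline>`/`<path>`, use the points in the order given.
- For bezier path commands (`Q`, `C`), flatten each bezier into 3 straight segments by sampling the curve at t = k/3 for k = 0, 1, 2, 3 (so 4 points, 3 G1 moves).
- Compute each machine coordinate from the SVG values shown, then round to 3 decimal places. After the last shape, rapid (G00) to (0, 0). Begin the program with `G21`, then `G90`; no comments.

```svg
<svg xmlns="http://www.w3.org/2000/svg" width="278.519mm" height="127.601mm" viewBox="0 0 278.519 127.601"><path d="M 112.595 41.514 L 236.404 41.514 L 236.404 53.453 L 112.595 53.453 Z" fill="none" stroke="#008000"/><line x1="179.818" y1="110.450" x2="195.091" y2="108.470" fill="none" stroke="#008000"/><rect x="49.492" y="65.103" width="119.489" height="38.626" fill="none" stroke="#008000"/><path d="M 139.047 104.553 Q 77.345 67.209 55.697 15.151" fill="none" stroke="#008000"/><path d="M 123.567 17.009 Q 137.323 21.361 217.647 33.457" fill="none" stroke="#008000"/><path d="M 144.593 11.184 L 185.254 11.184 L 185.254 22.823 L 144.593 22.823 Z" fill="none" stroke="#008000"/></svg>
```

G21
G90
G00 X112.595 Y86.087
M4 S272
G01 X236.404 Y86.087 F3215
G01 X236.404 Y74.148 F3215
G01 X112.595 Y74.148 F3215
G01 X112.595 Y86.087 F3215
M5
G00 X179.818 Y17.151
M4 S272
G01 X195.091 Y19.131 F3215
M5
G00 X49.492 Y62.498
M4 S272
G01 X168.981 Y62.498 F3215
G01 X168.981 Y23.872 F3215
G01 X49.492 Y23.872 F3215
G01 X49.492 Y62.498 F3215
M5
G00 X139.047 Y23.048
M4 S272
G01 X102.363 Y49.579 F3215
G01 X74.579 Y79.380 F3215
G01 X55.697 Y112.450 F3215
M5
G00 X123.567 Y110.592
M4 S272
G01 X140.134 Y106.830 F3215
G01 X171.494 Y101.348 F3215
G01 X217.647 Y94.144 F3215
M5
G00 X144.593 Y116.417
M4 S272
G01 X185.254 Y116.417 F3215
G01 X185.254 Y104.778 F3215
G01 X144.593 Y104.778 F3215
G01 X144.593 Y116.417 F3215
M5
G00 X0.000 Y0.000

viewBox `0 0 278.519 127.601` with mm width/height → 1 unit = 1 mm. Flip: y_m = 127.601 − y_svg.

**Shape 1** — `<path>` rectangle, stroke `#008000` → engrave (S272, F3215). Machine vertices: (112.595,86.087) → (236.404,86.087) → (236.404,74.148) → (112.595,74.148) → (112.595,86.087). Closed: final G1 returns to the first vertex.

**Shape 2** — `<line>` line segment, stroke `#008000` → engrave (S272, F3215). Machine vertices: (179.818,17.151) → (195.091,19.131). Open path.

**Shape 3** — `<rect>` rectangle, stroke `#008000` → engrave (S272, F3215). Machine vertices: (49.492,62.498) → (168.981,62.498) → (168.981,23.872) → (49.492,23.872) → (49.492,62.498). Closed: final G1 returns to the first vertex.

**Shape 4** — `<path>` quadratic bezier, stroke `#008000` → engrave (S272, F3215). Control points (SVG): P0=(139.047,104.553), P1=(77.345,67.209), P2=(55.697,15.151); sampled at t=k/3. Machine vertices: (139.047,23.048) → (102.363,49.579) → (74.579,79.380) → (55.697,112.450). Open path.

**Shape 5** — `<path>` quadratic bezier, stroke `#008000` → engrave (S272, F3215). Control points (SVG): P0=(123.567,17.009), P1=(137.323,21.361), P2=(217.647,33.457); sampled at t=k/3. Machine vertices: (123.567,110.592) → (140.134,106.830) → (171.494,101.348) → (217.647,94.144). Open path.

**Shape 6** — `<path>` rectangle, stroke `#008000` → engrave (S272, F3215). Machine vertices: (144.593,116.417) → (185.254,116.417) → (185.254,104.778) → (144.593,104.778) → (144.593,116.417). Closed: final G1 returns to the first vertex.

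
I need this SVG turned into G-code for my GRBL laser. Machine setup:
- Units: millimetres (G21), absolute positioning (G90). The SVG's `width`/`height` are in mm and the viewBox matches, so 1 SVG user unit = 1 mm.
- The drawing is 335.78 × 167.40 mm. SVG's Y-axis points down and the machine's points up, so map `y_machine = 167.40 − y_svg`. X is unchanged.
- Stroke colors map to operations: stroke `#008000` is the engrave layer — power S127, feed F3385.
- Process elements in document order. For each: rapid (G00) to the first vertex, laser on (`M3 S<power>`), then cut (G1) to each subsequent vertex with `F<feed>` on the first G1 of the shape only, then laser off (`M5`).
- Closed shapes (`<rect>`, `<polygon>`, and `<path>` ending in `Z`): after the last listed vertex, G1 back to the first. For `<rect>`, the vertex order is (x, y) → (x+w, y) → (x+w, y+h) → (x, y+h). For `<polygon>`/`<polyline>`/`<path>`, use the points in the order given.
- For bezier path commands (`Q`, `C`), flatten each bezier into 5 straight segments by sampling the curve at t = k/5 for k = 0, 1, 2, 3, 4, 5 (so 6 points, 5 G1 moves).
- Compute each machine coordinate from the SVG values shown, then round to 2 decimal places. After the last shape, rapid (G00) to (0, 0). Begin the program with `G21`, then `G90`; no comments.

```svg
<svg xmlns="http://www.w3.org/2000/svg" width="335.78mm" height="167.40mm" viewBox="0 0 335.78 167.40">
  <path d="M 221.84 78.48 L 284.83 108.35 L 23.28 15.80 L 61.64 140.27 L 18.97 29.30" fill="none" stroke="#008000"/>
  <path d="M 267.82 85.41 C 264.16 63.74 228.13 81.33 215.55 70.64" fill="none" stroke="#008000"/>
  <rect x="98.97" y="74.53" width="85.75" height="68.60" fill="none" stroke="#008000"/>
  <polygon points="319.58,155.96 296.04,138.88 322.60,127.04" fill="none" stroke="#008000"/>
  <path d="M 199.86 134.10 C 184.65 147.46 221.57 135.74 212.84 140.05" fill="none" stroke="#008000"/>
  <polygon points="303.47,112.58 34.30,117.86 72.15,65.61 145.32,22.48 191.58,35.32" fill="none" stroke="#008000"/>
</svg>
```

G21
G90
G00 X221.84 Y88.92
M3 S127
G1 X284.83 Y59.05 F3385
G1 X23.28 Y151.60
G1 X61.64 Y27.13
G1 X18.97 Y138.10
M5
G00 X267.82 Y81.99
M3 S127
G1 X262.19 Y90.82 F3385
G1 X251.46 Y93.47
G1 X238.33 Y93.18
G1 X225.47 Y93.20
G1 X215.55 Y96.76
M5
G00 X98.97 Y92.87
M3 S127
G1 X184.72 Y92.87 F3385
G1 X184.72 Y24.27
G1 X98.97 Y24.27
G1 X98.97 Y92.87
M5
G00 X319.58 Y11.44
M3 S127
G1 X296.04 Y28.52 F3385
G1 X322.60 Y40.36
G1 X319.58 Y11.44
M5
G00 X199.86 Y33.30
M3 S127
G1 X196.21 Y27.96 F3385
G1 X200.37 Y26.68
G1 X207.66 Y27.46
G1 X213.38 Y28.34
G1 X212.84 Y27.35
M5
G00 X303.47 Y54.82
M3 S127
G1 X34.30 Y49.54 F3385
G1 X72.15 Y101.79
G1 X145.32 Y144.92
G1 X191.58 Y132.08
G1 X303.47 Y54.82
M5
G00 X0.00 Y0.00

1 u = 1 mm; y_m = 167.40 − y.

[1] `<path>` open polyline, #008000→engrave S127 F3385: (221.84,88.92) → (284.83,59.05) → (23.28,151.60) → (61.64,27.13) → (18.97,138.10)

[2] `<path>` cubic bezier, #008000→engrave S127 F3385: (267.82,81.99) → (262.19,90.82) → (251.46,93.47) → (238.33,93.18) → (225.47,93.20) → (215.55,96.76)

[3] `<rect>` rectangle, #008000→engrave S127 F3385: (98.97,92.87) → (184.72,92.87) → (184.72,24.27) → (98.97,24.27) → (98.97,92.87) (closed)

[4] `<polygon>` regular polygon, #008000→engrave S127 F3385: (319.58,11.44) → (296.04,28.52) → (322.60,40.36) → (319.58,11.44) (closed)

[5] `<path>` cubic bezier, #008000→engrave S127 F3385: (199.86,33.30) → (196.21,27.96) → (200.37,26.68) → (207.66,27.46) → (213.38,28.34) → (212.84,27.35)

[6] `<polygon>` closed polygon, #008000→engrave S127 F3385: (303.47,54.82) → (34.30,49.54) → (72.15,101.79) → (145.32,144.92) → (191.58,132.08) → (303.47,54.82) (closed)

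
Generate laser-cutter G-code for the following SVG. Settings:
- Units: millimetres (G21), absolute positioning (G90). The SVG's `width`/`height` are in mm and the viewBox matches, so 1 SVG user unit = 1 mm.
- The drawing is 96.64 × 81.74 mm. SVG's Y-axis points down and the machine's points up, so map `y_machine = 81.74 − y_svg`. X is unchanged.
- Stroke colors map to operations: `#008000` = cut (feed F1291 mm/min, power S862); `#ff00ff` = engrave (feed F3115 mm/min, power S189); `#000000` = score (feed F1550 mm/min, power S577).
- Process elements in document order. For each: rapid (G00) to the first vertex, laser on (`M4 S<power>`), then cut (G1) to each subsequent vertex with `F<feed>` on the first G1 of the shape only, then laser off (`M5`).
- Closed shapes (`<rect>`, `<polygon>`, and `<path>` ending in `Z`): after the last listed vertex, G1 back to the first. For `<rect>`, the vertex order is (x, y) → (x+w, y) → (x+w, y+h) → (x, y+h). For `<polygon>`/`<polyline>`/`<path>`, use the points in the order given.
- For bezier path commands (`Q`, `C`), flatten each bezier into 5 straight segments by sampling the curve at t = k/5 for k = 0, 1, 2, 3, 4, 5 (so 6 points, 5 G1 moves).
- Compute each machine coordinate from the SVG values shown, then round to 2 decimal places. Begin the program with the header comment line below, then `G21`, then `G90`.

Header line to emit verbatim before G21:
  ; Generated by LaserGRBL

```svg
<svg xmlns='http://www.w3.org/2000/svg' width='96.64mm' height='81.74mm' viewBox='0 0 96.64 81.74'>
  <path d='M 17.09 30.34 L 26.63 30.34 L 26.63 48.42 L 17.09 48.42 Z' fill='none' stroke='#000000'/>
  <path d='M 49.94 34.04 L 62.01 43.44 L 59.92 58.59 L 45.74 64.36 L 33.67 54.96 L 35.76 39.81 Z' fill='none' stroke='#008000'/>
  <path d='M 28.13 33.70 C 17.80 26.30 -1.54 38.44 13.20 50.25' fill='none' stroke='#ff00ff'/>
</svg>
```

1 u = 1 mm; y_m = 81.74 − y.

[1] `<path>` rectangle, #000000→score S577 F1550: (17.09,51.40) → (26.63,51.40) → (26.63,33.32) → (17.09,33.32) → (17.09,51.40) (closed)

[2] `<path>` regular polygon, #008000→cut S862 F1291: (49.94,47.70) → (62.01,38.30) → (59.92,23.15) → (45.74,17.38) → (33.67,26.78) → (35.76,41.93) → (49.94,47.70) (closed)

[3] `<path>` cubic bezier, #ff00ff→engrave S189 F3115: (28.13,48.04) → (21.20,50.29) → (14.17,48.81) → (9.11,44.55) → (8.10,38.46) → (13.20,31.49)

; Generated by LaserGRBL
G21
G90
G00 X17.09 Y51.40
M4 S577
G1 X26.63 Y51.40 F1550
G1 X26.63 Y33.32
G1 X17.09 Y33.32
G1 X17.09 Y51.40
M5
G00 X49.94 Y47.70
M4 S862
G1 X62.01 Y38.30 F1291
G1 X59.92 Y23.15
G1 X45.74 Y17.38
G1 X33.67 Y26.78
G1 X35.76 Y41.93
G1 X49.94 Y47.70
M5
G00 X28.13 Y48.04
M4 S189
G1 X21.20 Y50.29 F3115
G1 X14.17 Y48.81
G1 X9.11 Y44.55
G1 X8.10 Y38.46
G1 X13.20 Y31.49
M5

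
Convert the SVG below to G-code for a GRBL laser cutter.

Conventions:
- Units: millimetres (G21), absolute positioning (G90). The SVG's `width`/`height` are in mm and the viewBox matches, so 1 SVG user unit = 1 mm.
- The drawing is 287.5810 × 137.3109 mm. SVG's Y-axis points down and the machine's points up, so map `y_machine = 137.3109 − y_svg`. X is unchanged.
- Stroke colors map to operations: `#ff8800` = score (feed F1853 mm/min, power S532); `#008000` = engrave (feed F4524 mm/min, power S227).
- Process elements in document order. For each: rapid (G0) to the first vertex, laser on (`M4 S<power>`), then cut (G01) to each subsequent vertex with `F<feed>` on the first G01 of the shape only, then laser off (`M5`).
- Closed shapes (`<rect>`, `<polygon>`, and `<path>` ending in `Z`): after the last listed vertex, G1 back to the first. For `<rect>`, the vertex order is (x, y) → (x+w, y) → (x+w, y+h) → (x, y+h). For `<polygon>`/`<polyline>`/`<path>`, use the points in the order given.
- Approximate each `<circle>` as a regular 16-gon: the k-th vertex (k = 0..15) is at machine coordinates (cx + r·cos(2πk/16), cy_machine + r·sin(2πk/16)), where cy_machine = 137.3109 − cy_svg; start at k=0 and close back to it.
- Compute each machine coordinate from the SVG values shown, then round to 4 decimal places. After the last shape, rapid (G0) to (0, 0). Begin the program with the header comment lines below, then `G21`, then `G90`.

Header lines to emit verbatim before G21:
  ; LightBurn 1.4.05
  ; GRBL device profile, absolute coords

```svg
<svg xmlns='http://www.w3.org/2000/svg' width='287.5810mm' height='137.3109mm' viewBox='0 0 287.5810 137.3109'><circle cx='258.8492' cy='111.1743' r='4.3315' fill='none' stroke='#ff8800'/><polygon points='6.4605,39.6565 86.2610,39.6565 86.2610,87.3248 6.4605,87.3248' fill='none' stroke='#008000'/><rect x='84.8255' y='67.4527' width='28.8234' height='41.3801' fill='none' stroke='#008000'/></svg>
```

; LightBurn 1.4.05
; GRBL device profile, absolute coords
G21
G90
G0 X263.1807 Y26.1366
M4 S532
G01 X262.8510 Y27.7942 F1853
G01 X261.9120 Y29.1994
G01 X260.5068 Y30.1384
G01 X258.8492 Y30.4681
G01 X257.1916 Y30.1384
G01 X255.7864 Y29.1994
G01 X254.8474 Y27.7942
G01 X254.5177 Y26.1366
G01 X254.8474 Y24.4790
G01 X255.7864 Y23.0738
G01 X257.1916 Y22.1348
G01 X258.8492 Y21.8051
G01 X260.5068 Y22.1348
G01 X261.9120 Y23.0738
G01 X262.8510 Y24.4790
G01 X263.1807 Y26.1366
M5
G0 X6.4605 Y97.6544
M4 S227
G01 X86.2610 Y97.6544 F4524
G01 X86.2610 Y49.9861
G01 X6.4605 Y49.9861
G01 X6.4605 Y97.6544
M5
G0 X84.8255 Y69.8582
M4 S227
G01 X113.6489 Y69.8582 F4524
G01 X113.6489 Y28.4781
G01 X84.8255 Y28.4781
G01 X84.8255 Y69.8582
M5
G0 X0.0000 Y0.0000

1 u = 1 mm; y_m = 137.3109 − y.

[1] `<circle>` circle, #ff8800→score S532 F1853: (263.1807,26.1366) → (262.8510,27.7942) → (261.9120,29.1994) → (260.5068,30.1384) → (258.8492,30.4681) → (257.1916,30.1384) → (255.7864,29.1994) → (254.8474,27.7942) → (254.5177,26.1366) → (254.8474,24.4790) → (255.7864,23.0738) → (257.1916,22.1348) → (258.8492,21.8051) → (260.5068,22.1348) → (261.9120,23.0738) → (262.8510,24.4790) → (263.1807,26.1366) (closed)

[2] `<polygon>` rectangle, #008000→engrave S227 F4524: (6.4605,97.6544) → (86.2610,97.6544) → (86.2610,49.9861) → (6.4605,49.9861) → (6.4605,97.6544) (closed)

[3] `<rect>` rectangle, #008000→engrave S227 F4524: (84.8255,69.8582) → (113.6489,69.8582) → (113.6489,28.4781) → (84.8255,28.4781) → (84.8255,69.8582) (closed)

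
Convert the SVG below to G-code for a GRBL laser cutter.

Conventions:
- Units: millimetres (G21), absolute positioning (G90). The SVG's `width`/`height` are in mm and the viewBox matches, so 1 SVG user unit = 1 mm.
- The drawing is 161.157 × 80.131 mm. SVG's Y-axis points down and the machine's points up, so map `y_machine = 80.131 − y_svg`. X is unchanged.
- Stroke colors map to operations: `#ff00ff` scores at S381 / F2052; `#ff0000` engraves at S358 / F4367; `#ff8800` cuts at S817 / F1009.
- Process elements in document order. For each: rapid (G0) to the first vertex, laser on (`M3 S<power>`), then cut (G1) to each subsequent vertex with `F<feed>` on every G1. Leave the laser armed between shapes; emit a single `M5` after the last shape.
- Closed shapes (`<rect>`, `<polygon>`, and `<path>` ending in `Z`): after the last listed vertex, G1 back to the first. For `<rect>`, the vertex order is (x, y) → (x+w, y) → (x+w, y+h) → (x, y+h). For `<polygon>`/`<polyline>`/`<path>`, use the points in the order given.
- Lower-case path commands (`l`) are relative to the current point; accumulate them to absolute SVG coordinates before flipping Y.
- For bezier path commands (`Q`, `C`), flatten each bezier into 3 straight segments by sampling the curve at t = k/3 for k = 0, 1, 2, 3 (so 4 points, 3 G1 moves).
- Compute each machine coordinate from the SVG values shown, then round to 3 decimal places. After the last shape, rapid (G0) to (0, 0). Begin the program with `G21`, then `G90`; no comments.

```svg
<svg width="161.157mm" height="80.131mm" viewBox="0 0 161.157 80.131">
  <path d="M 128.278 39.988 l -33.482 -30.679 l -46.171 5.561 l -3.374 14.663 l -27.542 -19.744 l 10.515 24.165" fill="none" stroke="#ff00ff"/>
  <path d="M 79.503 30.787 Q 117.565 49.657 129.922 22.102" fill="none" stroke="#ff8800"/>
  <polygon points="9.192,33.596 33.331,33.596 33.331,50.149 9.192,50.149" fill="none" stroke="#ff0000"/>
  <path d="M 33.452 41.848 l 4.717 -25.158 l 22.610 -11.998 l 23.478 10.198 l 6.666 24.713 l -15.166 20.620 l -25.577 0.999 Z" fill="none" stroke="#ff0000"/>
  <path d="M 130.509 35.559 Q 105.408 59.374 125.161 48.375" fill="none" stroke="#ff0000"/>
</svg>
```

G21
G90
G0 X128.278 Y40.143
M3 S381
G1 X94.796 Y70.822 F2052
G1 X48.625 Y65.261 F2052
G1 X45.251 Y50.598 F2052
G1 X17.709 Y70.342 F2052
G1 X28.224 Y46.177 F2052
G0 X79.503 Y49.344
M3 S817
G1 X102.022 Y41.922 F1009
G1 X118.828 Y44.817 F1009
G1 X129.922 Y58.029 F1009
G0 X9.192 Y46.535
M3 S358
G1 X33.331 Y46.535 F4367
G1 X33.331 Y29.982 F4367
G1 X9.192 Y29.982 F4367
G1 X9.192 Y46.535 F4367
G0 X33.452 Y38.283
M3 S358
G1 X38.169 Y63.441 F4367
G1 X60.779 Y75.439 F4367
G1 X84.257 Y65.241 F4367
G1 X90.923 Y40.528 F4367
G1 X75.757 Y19.908 F4367
G1 X50.180 Y18.909 F4367
G1 X33.452 Y38.283 F4367
G0 X130.509 Y44.572
M3 S358
G1 X118.759 Y32.564 F4367
G1 X116.976 Y28.292 F4367
G1 X125.161 Y31.756 F4367
M5
G0 X0.000 Y0.000

1 u = 1 mm; y_m = 80.131 − y.

[1] `<path>` open polyline, #ff00ff→score S381 F2052: (128.278,40.143) → (94.796,70.822) → (48.625,65.261) → (45.251,50.598) → (17.709,70.342) → (28.224,46.177)

[2] `<path>` quadratic bezier, #ff8800→cut S817 F1009: (79.503,49.344) → (102.022,41.922) → (118.828,44.817) → (129.922,58.029)

[3] `<polygon>` rectangle, #ff0000→engrave S358 F4367: (9.192,46.535) → (33.331,46.535) → (33.331,29.982) → (9.192,29.982) → (9.192,46.535) (closed)

[4] `<path>` regular polygon, #ff0000→engrave S358 F4367: (33.452,38.283) → (38.169,63.441) → (60.779,75.439) → (84.257,65.241) → (90.923,40.528) → (75.757,19.908) → (50.180,18.909) → (33.452,38.283) (closed)

[5] `<path>` quadratic bezier, #ff0000→engrave S358 F4367: (130.509,44.572) → (118.759,32.564) → (116.976,28.292) → (125.161,31.756)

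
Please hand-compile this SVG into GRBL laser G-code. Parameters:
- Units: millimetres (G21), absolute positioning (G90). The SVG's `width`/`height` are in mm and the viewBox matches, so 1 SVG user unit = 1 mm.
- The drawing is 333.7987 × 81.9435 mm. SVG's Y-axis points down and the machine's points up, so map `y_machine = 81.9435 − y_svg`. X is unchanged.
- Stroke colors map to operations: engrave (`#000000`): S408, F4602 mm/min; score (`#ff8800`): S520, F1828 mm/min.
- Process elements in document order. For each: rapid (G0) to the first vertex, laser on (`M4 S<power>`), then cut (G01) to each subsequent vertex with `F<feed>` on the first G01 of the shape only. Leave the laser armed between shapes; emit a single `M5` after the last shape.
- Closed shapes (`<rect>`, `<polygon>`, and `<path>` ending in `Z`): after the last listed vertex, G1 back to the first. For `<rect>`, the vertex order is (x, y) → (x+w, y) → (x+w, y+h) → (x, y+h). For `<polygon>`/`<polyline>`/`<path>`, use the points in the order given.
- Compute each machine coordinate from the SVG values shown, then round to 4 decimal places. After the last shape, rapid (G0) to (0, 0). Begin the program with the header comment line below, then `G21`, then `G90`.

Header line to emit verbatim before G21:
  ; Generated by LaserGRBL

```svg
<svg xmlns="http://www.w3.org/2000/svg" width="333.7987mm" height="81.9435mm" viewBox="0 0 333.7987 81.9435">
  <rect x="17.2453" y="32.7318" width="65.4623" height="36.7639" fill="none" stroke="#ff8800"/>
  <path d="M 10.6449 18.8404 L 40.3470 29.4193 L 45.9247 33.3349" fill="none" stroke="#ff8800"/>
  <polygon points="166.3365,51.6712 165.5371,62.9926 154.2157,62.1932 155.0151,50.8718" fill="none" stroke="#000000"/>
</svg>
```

; Generated by LaserGRBL
G21
G90
G0 X17.2453 Y49.2117
M4 S520
G01 X82.7076 Y49.2117 F1828
G01 X82.7076 Y12.4478
G01 X17.2453 Y12.4478
G01 X17.2453 Y49.2117
G0 X10.6449 Y63.1031
M4 S520
G01 X40.3470 Y52.5242 F1828
G01 X45.9247 Y48.6086
G0 X166.3365 Y30.2723
M4 S408
G01 X165.5371 Y18.9509 F4602
G01 X154.2157 Y19.7503
G01 X155.0151 Y31.0717
G01 X166.3365 Y30.2723
M5
G0 X0.0000 Y0.0000

1 u = 1 mm; y_m = 81.9435 − y.

[1] `<rect>` rectangle, #ff8800→score S520 F1828: (17.2453,49.2117) → (82.7076,49.2117) → (82.7076,12.4478) → (17.2453,12.4478) → (17.2453,49.2117) (closed)

[2] `<path>` open polyline, #ff8800→score S520 F1828: (10.6449,63.1031) → (40.3470,52.5242) → (45.9247,48.6086)

[3] `<polygon>` regular polygon, #000000→engrave S408 F4602: (166.3365,30.2723) → (165.5371,18.9509) → (154.2157,19.7503) → (155.0151,31.0717) → (166.3365,30.2723) (closed)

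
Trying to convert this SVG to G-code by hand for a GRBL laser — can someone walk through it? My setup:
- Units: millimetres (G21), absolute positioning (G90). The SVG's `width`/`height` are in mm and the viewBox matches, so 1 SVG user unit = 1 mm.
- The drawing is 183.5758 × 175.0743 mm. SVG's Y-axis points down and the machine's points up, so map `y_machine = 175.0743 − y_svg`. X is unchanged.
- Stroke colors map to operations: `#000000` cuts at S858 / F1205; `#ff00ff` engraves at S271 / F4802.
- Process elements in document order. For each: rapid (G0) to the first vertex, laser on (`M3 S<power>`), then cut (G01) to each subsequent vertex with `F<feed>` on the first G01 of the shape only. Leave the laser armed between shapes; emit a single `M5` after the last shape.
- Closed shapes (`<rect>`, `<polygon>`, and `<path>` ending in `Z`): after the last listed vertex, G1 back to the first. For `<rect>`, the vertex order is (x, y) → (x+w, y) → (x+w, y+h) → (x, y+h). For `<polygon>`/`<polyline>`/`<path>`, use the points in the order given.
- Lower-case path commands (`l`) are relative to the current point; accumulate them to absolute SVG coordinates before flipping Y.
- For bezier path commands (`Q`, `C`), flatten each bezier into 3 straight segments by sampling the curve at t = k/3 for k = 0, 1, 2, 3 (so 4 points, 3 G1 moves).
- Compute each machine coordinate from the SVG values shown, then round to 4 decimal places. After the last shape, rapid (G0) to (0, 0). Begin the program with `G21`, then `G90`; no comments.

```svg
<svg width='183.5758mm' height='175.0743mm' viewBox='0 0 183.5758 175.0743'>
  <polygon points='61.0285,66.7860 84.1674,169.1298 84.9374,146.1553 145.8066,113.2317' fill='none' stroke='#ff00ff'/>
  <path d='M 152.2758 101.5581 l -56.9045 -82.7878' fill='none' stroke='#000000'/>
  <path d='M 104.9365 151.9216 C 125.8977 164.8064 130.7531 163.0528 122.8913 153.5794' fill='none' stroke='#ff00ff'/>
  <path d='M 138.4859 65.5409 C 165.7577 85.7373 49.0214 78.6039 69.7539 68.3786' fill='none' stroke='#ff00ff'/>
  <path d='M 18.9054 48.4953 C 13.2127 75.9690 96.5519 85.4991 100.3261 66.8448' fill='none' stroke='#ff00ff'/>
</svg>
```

G21
G90
G0 X61.0285 Y108.2883
M3 S271
G01 X84.1674 Y5.9445 F4802
G01 X84.9374 Y28.9190
G01 X145.8066 Y61.8426
G01 X61.0285 Y108.2883
G0 X152.2758 Y73.5162
M3 S858
G01 X95.3713 Y156.3040 F1205
G0 X104.9365 Y23.1527
M3 S271
G01 X120.6546 Y14.8911 F4802
G01 X126.3885 Y14.8510
G01 X122.8913 Y21.4949
G0 X138.4859 Y109.5334
M3 S271
G01 X128.1801 Y97.5492 F4802
G01 X84.4193 Y98.3987
G01 X69.7539 Y106.6957
G0 X18.9054 Y126.5790
M3 S271
G01 X36.6457 Y105.4658 F4802
G01 X76.2746 Y98.5907
G01 X100.3261 Y108.2295
M5
G0 X0.0000 Y0.0000

Since the viewBox matches the mm dimensions, user units are millimetres directly. The only transform is the Y-flip y_m = 175.0743 − y_svg.

Shape 1 is a closed polygon drawn with `<polygon>`. Its stroke #ff00ff means engrave at S271, F4802. After flipping Y the toolpath is (61.0285,108.2883) → (84.1674,5.9445) → (84.9374,28.9190) → (145.8066,61.8426) → (61.0285,108.2883), returning to the start.

Shape 2 is a line segment drawn with `<path>`. Its stroke #000000 means cut at S858, F1205. After flipping Y the toolpath is (152.2758,73.5162) → (95.3713,156.3040).

Shape 3 is a cubic bezier drawn with `<path>`. Its stroke #ff00ff means engrave at S271, F4802. After flipping Y the toolpath is (104.9365,23.1527) → (120.6546,14.8911) → (126.3885,14.8510) → (122.8913,21.4949).

Shape 4 is a cubic bezier drawn with `<path>`. Its stroke #ff00ff means engrave at S271, F4802. After flipping Y the toolpath is (138.4859,109.5334) → (128.1801,97.5492) → (84.4193,98.3987) → (69.7539,106.6957).

Shape 5 is a cubic bezier drawn with `<path>`. Its stroke #ff00ff means engrave at S271, F4802. After flipping Y the toolpath is (18.9054,126.5790) → (36.6457,105.4658) → (76.2746,98.5907) → (100.3261,108.2295).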